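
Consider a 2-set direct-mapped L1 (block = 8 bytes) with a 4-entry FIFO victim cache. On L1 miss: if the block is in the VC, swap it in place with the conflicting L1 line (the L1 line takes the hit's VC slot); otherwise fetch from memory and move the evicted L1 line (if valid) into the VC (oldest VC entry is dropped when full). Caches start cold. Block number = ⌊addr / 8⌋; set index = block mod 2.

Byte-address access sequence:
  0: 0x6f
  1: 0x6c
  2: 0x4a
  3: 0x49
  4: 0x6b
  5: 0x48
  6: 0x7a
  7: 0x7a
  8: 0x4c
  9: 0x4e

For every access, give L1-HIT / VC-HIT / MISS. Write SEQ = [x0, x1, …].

SEQ = [MISS, L1-HIT, MISS, L1-HIT, VC-HIT, VC-HIT, MISS, L1-HIT, VC-HIT, L1-HIT]

#0 0x6f→b13/s1 MISS; vc=[]
#1 0x6c→b13/s1 L1-HIT; vc=[]
#2 0x4a→b9/s1 MISS; vc=[13]
#3 0x49→b9/s1 L1-HIT; vc=[13]
#4 0x6b→b13/s1 VC-HIT; vc=[9]
#5 0x48→b9/s1 VC-HIT; vc=[13]
#6 0x7a→b15/s1 MISS; vc=[13,9]
#7 0x7a→b15/s1 L1-HIT; vc=[13,9]
#8 0x4c→b9/s1 VC-HIT; vc=[13,15]
#9 0x4e→b9/s1 L1-HIT; vc=[13,15]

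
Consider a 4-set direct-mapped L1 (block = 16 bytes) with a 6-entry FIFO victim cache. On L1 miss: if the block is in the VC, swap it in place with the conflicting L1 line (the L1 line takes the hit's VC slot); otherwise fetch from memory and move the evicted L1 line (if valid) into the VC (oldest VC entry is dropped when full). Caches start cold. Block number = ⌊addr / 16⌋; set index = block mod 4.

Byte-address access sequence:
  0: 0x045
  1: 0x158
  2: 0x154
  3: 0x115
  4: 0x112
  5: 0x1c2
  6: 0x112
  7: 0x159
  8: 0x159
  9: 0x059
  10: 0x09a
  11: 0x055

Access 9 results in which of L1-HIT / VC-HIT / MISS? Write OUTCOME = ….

OUTCOME = MISS

#0 0x45→b4/s0 MISS; vc=[]
#1 0x158→b21/s1 MISS; vc=[]
#2 0x154→b21/s1 L1-HIT; vc=[]
#3 0x115→b17/s1 MISS; vc=[21]
#4 0x112→b17/s1 L1-HIT; vc=[21]
#5 0x1c2→b28/s0 MISS; vc=[21,4]
#6 0x112→b17/s1 L1-HIT; vc=[21,4]
#7 0x159→b21/s1 VC-HIT; vc=[17,4]
#8 0x159→b21/s1 L1-HIT; vc=[17,4]
#9 0x59→b5/s1 MISS; vc=[17,4,21]
#10 0x9a→b9/s1 MISS; vc=[17,4,21,5]
#11 0x55→b5/s1 VC-HIT; vc=[17,4,21,9]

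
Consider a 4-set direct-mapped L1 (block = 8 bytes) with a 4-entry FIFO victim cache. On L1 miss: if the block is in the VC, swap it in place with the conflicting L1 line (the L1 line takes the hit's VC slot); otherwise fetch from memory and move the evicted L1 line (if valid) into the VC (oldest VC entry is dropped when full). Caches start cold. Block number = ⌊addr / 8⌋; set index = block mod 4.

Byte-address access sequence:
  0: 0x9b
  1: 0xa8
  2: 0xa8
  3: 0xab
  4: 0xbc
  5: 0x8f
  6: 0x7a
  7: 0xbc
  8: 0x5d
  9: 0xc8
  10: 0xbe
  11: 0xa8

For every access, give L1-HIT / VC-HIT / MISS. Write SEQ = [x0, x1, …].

#0 0x9b→b19/s3 MISS; vc=[]
#1 0xa8→b21/s1 MISS; vc=[]
#2 0xa8→b21/s1 L1-HIT; vc=[]
#3 0xab→b21/s1 L1-HIT; vc=[]
#4 0xbc→b23/s3 MISS; vc=[19]
#5 0x8f→b17/s1 MISS; vc=[19,21]
#6 0x7a→b15/s3 MISS; vc=[19,21,23]
#7 0xbc→b23/s3 VC-HIT; vc=[19,21,15]
#8 0x5d→b11/s3 MISS; vc=[19,21,15,23]
#9 0xc8→b25/s1 MISS; vc=[21,15,23,17]
#10 0xbe→b23/s3 VC-HIT; vc=[21,15,11,17]
#11 0xa8→b21/s1 VC-HIT; vc=[25,15,11,17]

SEQ = [MISS, MISS, L1-HIT, L1-HIT, MISS, MISS, MISS, VC-HIT, MISS, MISS, VC-HIT, VC-HIT]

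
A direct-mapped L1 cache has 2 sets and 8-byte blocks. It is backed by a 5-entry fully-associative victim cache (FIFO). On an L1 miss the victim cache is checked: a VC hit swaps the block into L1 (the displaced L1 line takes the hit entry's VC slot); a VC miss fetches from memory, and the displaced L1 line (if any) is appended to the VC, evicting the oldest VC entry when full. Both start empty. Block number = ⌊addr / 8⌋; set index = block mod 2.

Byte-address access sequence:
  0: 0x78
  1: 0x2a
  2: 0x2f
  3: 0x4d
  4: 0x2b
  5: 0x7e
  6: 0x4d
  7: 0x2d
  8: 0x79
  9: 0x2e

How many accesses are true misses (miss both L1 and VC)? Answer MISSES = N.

#0 0x78→b15/s1 MISS; vc=[]
#1 0x2a→b5/s1 MISS; vc=[15]
#2 0x2f→b5/s1 L1-HIT; vc=[15]
#3 0x4d→b9/s1 MISS; vc=[15,5]
#4 0x2b→b5/s1 VC-HIT; vc=[15,9]
#5 0x7e→b15/s1 VC-HIT; vc=[5,9]
#6 0x4d→b9/s1 VC-HIT; vc=[5,15]
#7 0x2d→b5/s1 VC-HIT; vc=[9,15]
#8 0x79→b15/s1 VC-HIT; vc=[9,5]
#9 0x2e→b5/s1 VC-HIT; vc=[9,15]

MISSES = 3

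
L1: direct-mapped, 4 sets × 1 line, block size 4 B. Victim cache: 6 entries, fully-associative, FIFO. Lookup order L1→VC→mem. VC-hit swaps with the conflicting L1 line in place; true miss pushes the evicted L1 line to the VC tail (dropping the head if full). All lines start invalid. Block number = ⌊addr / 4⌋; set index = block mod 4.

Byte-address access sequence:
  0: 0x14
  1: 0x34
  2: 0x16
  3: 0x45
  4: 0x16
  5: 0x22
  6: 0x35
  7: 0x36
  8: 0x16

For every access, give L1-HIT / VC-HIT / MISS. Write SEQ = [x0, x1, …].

SEQ = [MISS, MISS, VC-HIT, MISS, VC-HIT, MISS, VC-HIT, L1-HIT, VC-HIT]

0: 0x14 (blk 5, set 1) → MISS  vc=[]
1: 0x34 (blk 13, set 1) → MISS  vc=[5]
2: 0x16 (blk 5, set 1) → VC-HIT  vc=[13]
3: 0x45 (blk 17, set 1) → MISS  vc=[13, 5]
4: 0x16 (blk 5, set 1) → VC-HIT  vc=[13, 17]
5: 0x22 (blk 8, set 0) → MISS  vc=[13, 17]
6: 0x35 (blk 13, set 1) → VC-HIT  vc=[5, 17]
7: 0x36 (blk 13, set 1) → L1-HIT  vc=[5, 17]
8: 0x16 (blk 5, set 1) → VC-HIT  vc=[13, 17]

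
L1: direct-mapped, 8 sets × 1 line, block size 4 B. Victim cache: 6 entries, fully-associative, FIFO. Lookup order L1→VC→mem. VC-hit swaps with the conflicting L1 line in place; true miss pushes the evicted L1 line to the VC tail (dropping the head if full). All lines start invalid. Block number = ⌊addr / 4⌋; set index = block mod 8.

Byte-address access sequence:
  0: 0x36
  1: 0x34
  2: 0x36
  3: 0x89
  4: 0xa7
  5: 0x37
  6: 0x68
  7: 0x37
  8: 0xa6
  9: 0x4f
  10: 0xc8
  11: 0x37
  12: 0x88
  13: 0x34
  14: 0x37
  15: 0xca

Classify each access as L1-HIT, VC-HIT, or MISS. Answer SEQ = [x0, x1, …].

SEQ = [MISS, L1-HIT, L1-HIT, MISS, MISS, L1-HIT, MISS, L1-HIT, L1-HIT, MISS, MISS, L1-HIT, VC-HIT, L1-HIT, L1-HIT, VC-HIT]

0: 0x36 (blk 13, set 5) → MISS  vc=[]
1: 0x34 (blk 13, set 5) → L1-HIT  vc=[]
2: 0x36 (blk 13, set 5) → L1-HIT  vc=[]
3: 0x89 (blk 34, set 2) → MISS  vc=[]
4: 0xa7 (blk 41, set 1) → MISS  vc=[]
5: 0x37 (blk 13, set 5) → L1-HIT  vc=[]
6: 0x68 (blk 26, set 2) → MISS  vc=[34]
7: 0x37 (blk 13, set 5) → L1-HIT  vc=[34]
8: 0xa6 (blk 41, set 1) → L1-HIT  vc=[34]
9: 0x4f (blk 19, set 3) → MISS  vc=[34]
10: 0xc8 (blk 50, set 2) → MISS  vc=[34, 26]
11: 0x37 (blk 13, set 5) → L1-HIT  vc=[34, 26]
12: 0x88 (blk 34, set 2) → VC-HIT  vc=[50, 26]
13: 0x34 (blk 13, set 5) → L1-HIT  vc=[50, 26]
14: 0x37 (blk 13, set 5) → L1-HIT  vc=[50, 26]
15: 0xca (blk 50, set 2) → VC-HIT  vc=[34, 26]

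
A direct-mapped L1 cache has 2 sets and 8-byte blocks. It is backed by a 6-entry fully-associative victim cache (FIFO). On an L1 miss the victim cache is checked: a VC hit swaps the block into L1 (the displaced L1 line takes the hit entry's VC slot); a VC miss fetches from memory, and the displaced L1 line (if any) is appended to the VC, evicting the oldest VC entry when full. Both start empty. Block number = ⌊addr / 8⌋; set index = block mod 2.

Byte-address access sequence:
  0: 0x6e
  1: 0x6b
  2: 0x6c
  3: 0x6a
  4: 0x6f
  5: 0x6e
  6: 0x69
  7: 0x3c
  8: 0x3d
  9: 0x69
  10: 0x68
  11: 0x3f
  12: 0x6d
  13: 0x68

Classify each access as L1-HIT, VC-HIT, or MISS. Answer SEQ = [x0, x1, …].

0: 0x6e (blk 13, set 1) → MISS  vc=[]
1: 0x6b (blk 13, set 1) → L1-HIT  vc=[]
2: 0x6c (blk 13, set 1) → L1-HIT  vc=[]
3: 0x6a (blk 13, set 1) → L1-HIT  vc=[]
4: 0x6f (blk 13, set 1) → L1-HIT  vc=[]
5: 0x6e (blk 13, set 1) → L1-HIT  vc=[]
6: 0x69 (blk 13, set 1) → L1-HIT  vc=[]
7: 0x3c (blk 7, set 1) → MISS  vc=[13]
8: 0x3d (blk 7, set 1) → L1-HIT  vc=[13]
9: 0x69 (blk 13, set 1) → VC-HIT  vc=[7]
10: 0x68 (blk 13, set 1) → L1-HIT  vc=[7]
11: 0x3f (blk 7, set 1) → VC-HIT  vc=[13]
12: 0x6d (blk 13, set 1) → VC-HIT  vc=[7]
13: 0x68 (blk 13, set 1) → L1-HIT  vc=[7]

SEQ = [MISS, L1-HIT, L1-HIT, L1-HIT, L1-HIT, L1-HIT, L1-HIT, MISS, L1-HIT, VC-HIT, L1-HIT, VC-HIT, VC-HIT, L1-HIT]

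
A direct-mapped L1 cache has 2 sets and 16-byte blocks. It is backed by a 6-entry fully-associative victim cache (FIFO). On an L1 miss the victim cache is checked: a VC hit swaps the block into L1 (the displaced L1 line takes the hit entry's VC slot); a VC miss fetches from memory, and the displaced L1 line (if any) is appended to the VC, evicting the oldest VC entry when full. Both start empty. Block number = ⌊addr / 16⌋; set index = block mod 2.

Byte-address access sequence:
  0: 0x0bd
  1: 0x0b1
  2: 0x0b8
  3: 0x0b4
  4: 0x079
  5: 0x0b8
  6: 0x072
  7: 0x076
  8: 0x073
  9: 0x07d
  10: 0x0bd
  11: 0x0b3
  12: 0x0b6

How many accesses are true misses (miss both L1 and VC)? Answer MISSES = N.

  [0] addr=0xbd blk=11 s=1: MISS | VC []
  [1] addr=0xb1 blk=11 s=1: L1-HIT | VC []
  [2] addr=0xb8 blk=11 s=1: L1-HIT | VC []
  [3] addr=0xb4 blk=11 s=1: L1-HIT | VC []
  [4] addr=0x79 blk=7 s=1: MISS | VC [11]
  [5] addr=0xb8 blk=11 s=1: VC-HIT | VC [7]
  [6] addr=0x72 blk=7 s=1: VC-HIT | VC [11]
  [7] addr=0x76 blk=7 s=1: L1-HIT | VC [11]
  [8] addr=0x73 blk=7 s=1: L1-HIT | VC [11]
  [9] addr=0x7d blk=7 s=1: L1-HIT | VC [11]
  [10] addr=0xbd blk=11 s=1: VC-HIT | VC [7]
  [11] addr=0xb3 blk=11 s=1: L1-HIT | VC [7]
  [12] addr=0xb6 blk=11 s=1: L1-HIT | VC [7]

MISSES = 2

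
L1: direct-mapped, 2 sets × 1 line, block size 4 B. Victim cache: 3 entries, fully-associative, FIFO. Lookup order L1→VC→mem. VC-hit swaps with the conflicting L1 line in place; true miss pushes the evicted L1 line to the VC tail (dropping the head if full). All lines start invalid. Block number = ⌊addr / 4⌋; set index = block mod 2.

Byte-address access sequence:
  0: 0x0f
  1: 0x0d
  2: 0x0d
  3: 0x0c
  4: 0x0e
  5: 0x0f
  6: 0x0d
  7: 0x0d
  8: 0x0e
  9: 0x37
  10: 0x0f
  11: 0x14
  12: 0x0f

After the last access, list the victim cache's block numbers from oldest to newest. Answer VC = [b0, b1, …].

0: 0xf (blk 3, set 1) → MISS  vc=[]
1: 0xd (blk 3, set 1) → L1-HIT  vc=[]
2: 0xd (blk 3, set 1) → L1-HIT  vc=[]
3: 0xc (blk 3, set 1) → L1-HIT  vc=[]
4: 0xe (blk 3, set 1) → L1-HIT  vc=[]
5: 0xf (blk 3, set 1) → L1-HIT  vc=[]
6: 0xd (blk 3, set 1) → L1-HIT  vc=[]
7: 0xd (blk 3, set 1) → L1-HIT  vc=[]
8: 0xe (blk 3, set 1) → L1-HIT  vc=[]
9: 0x37 (blk 13, set 1) → MISS  vc=[3]
10: 0xf (blk 3, set 1) → VC-HIT  vc=[13]
11: 0x14 (blk 5, set 1) → MISS  vc=[13, 3]
12: 0xf (blk 3, set 1) → VC-HIT  vc=[13, 5]

VC = [13, 5]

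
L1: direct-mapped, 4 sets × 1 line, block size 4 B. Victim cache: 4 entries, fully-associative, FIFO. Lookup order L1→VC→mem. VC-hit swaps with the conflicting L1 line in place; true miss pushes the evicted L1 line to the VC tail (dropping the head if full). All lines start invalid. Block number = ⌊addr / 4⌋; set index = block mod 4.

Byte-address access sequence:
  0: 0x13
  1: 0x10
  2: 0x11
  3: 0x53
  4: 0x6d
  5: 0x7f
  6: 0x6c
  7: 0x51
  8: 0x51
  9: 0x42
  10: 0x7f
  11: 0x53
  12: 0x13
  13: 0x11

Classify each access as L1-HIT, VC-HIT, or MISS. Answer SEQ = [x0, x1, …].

#0 0x13→b4/s0 MISS; vc=[]
#1 0x10→b4/s0 L1-HIT; vc=[]
#2 0x11→b4/s0 L1-HIT; vc=[]
#3 0x53→b20/s0 MISS; vc=[4]
#4 0x6d→b27/s3 MISS; vc=[4]
#5 0x7f→b31/s3 MISS; vc=[4,27]
#6 0x6c→b27/s3 VC-HIT; vc=[4,31]
#7 0x51→b20/s0 L1-HIT; vc=[4,31]
#8 0x51→b20/s0 L1-HIT; vc=[4,31]
#9 0x42→b16/s0 MISS; vc=[4,31,20]
#10 0x7f→b31/s3 VC-HIT; vc=[4,27,20]
#11 0x53→b20/s0 VC-HIT; vc=[4,27,16]
#12 0x13→b4/s0 VC-HIT; vc=[20,27,16]
#13 0x11→b4/s0 L1-HIT; vc=[20,27,16]

SEQ = [MISS, L1-HIT, L1-HIT, MISS, MISS, MISS, VC-HIT, L1-HIT, L1-HIT, MISS, VC-HIT, VC-HIT, VC-HIT, L1-HIT]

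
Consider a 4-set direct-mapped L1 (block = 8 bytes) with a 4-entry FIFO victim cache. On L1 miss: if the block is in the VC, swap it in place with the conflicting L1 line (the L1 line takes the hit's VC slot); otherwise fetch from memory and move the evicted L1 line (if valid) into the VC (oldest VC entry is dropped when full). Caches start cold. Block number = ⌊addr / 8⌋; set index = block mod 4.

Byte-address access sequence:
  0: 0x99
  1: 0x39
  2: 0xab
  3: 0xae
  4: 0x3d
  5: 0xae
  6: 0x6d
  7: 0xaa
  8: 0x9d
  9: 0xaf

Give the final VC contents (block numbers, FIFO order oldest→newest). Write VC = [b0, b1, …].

VC = [7, 13]

  [0] addr=0x99 blk=19 s=3: MISS | VC []
  [1] addr=0x39 blk=7 s=3: MISS | VC [19]
  [2] addr=0xab blk=21 s=1: MISS | VC [19]
  [3] addr=0xae blk=21 s=1: L1-HIT | VC [19]
  [4] addr=0x3d blk=7 s=3: L1-HIT | VC [19]
  [5] addr=0xae blk=21 s=1: L1-HIT | VC [19]
  [6] addr=0x6d blk=13 s=1: MISS | VC [19, 21]
  [7] addr=0xaa blk=21 s=1: VC-HIT | VC [19, 13]
  [8] addr=0x9d blk=19 s=3: VC-HIT | VC [7, 13]
  [9] addr=0xaf blk=21 s=1: L1-HIT | VC [7, 13]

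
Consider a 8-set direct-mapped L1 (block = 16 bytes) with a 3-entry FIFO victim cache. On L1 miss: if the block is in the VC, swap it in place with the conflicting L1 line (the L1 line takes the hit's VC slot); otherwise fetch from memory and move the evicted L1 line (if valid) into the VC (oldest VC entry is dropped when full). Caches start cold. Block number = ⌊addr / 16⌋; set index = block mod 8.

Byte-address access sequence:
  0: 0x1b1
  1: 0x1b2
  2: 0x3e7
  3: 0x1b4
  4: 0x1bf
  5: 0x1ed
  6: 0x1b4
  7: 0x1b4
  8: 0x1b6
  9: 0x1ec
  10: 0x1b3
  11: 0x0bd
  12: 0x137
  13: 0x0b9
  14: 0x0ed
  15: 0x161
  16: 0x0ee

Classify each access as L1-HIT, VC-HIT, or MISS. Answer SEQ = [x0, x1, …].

  [0] addr=0x1b1 blk=27 s=3: MISS | VC []
  [1] addr=0x1b2 blk=27 s=3: L1-HIT | VC []
  [2] addr=0x3e7 blk=62 s=6: MISS | VC []
  [3] addr=0x1b4 blk=27 s=3: L1-HIT | VC []
  [4] addr=0x1bf blk=27 s=3: L1-HIT | VC []
  [5] addr=0x1ed blk=30 s=6: MISS | VC [62]
  [6] addr=0x1b4 blk=27 s=3: L1-HIT | VC [62]
  [7] addr=0x1b4 blk=27 s=3: L1-HIT | VC [62]
  [8] addr=0x1b6 blk=27 s=3: L1-HIT | VC [62]
  [9] addr=0x1ec blk=30 s=6: L1-HIT | VC [62]
  [10] addr=0x1b3 blk=27 s=3: L1-HIT | VC [62]
  [11] addr=0xbd blk=11 s=3: MISS | VC [62, 27]
  [12] addr=0x137 blk=19 s=3: MISS | VC [62, 27, 11]
  [13] addr=0xb9 blk=11 s=3: VC-HIT | VC [62, 27, 19]
  [14] addr=0xed blk=14 s=6: MISS | VC [27, 19, 30]
  [15] addr=0x161 blk=22 s=6: MISS | VC [19, 30, 14]
  [16] addr=0xee blk=14 s=6: VC-HIT | VC [19, 30, 22]

SEQ = [MISS, L1-HIT, MISS, L1-HIT, L1-HIT, MISS, L1-HIT, L1-HIT, L1-HIT, L1-HIT, L1-HIT, MISS, MISS, VC-HIT, MISS, MISS, VC-HIT]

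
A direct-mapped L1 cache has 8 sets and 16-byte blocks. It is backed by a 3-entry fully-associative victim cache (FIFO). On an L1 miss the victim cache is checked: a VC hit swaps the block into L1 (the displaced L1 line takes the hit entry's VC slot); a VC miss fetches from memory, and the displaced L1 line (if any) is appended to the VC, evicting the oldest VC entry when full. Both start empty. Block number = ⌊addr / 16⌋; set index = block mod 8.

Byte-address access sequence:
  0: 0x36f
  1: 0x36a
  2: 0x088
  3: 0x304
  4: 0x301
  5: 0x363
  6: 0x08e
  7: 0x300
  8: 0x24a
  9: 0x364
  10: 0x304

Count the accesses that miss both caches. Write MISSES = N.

  [0] addr=0x36f blk=54 s=6: MISS | VC []
  [1] addr=0x36a blk=54 s=6: L1-HIT | VC []
  [2] addr=0x88 blk=8 s=0: MISS | VC []
  [3] addr=0x304 blk=48 s=0: MISS | VC [8]
  [4] addr=0x301 blk=48 s=0: L1-HIT | VC [8]
  [5] addr=0x363 blk=54 s=6: L1-HIT | VC [8]
  [6] addr=0x8e blk=8 s=0: VC-HIT | VC [48]
  [7] addr=0x300 blk=48 s=0: VC-HIT | VC [8]
  [8] addr=0x24a blk=36 s=4: MISS | VC [8]
  [9] addr=0x364 blk=54 s=6: L1-HIT | VC [8]
  [10] addr=0x304 blk=48 s=0: L1-HIT | VC [8]

MISSES = 4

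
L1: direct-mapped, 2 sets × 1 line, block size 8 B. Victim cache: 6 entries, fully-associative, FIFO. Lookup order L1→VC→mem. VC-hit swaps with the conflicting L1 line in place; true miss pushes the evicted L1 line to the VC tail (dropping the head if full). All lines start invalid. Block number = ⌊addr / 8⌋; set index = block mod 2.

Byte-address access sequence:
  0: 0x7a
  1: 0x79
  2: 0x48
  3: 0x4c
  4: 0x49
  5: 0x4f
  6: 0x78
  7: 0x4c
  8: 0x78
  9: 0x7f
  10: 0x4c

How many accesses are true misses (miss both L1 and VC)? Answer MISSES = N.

MISSES = 2

0: 0x7a (blk 15, set 1) → MISS  vc=[]
1: 0x79 (blk 15, set 1) → L1-HIT  vc=[]
2: 0x48 (blk 9, set 1) → MISS  vc=[15]
3: 0x4c (blk 9, set 1) → L1-HIT  vc=[15]
4: 0x49 (blk 9, set 1) → L1-HIT  vc=[15]
5: 0x4f (blk 9, set 1) → L1-HIT  vc=[15]
6: 0x78 (blk 15, set 1) → VC-HIT  vc=[9]
7: 0x4c (blk 9, set 1) → VC-HIT  vc=[15]
8: 0x78 (blk 15, set 1) → VC-HIT  vc=[9]
9: 0x7f (blk 15, set 1) → L1-HIT  vc=[9]
10: 0x4c (blk 9, set 1) → VC-HIT  vc=[15]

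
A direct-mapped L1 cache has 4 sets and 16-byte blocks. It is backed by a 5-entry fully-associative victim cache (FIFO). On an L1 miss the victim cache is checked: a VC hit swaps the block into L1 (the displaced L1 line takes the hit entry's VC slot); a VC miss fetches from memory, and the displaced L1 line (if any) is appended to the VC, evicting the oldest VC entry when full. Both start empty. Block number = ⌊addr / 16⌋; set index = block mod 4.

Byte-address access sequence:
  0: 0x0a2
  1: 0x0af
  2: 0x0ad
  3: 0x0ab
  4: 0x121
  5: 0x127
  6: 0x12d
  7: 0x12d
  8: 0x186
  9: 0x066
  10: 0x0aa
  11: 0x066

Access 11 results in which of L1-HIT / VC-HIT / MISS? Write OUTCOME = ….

#0 0xa2→b10/s2 MISS; vc=[]
#1 0xaf→b10/s2 L1-HIT; vc=[]
#2 0xad→b10/s2 L1-HIT; vc=[]
#3 0xab→b10/s2 L1-HIT; vc=[]
#4 0x121→b18/s2 MISS; vc=[10]
#5 0x127→b18/s2 L1-HIT; vc=[10]
#6 0x12d→b18/s2 L1-HIT; vc=[10]
#7 0x12d→b18/s2 L1-HIT; vc=[10]
#8 0x186→b24/s0 MISS; vc=[10]
#9 0x66→b6/s2 MISS; vc=[10,18]
#10 0xaa→b10/s2 VC-HIT; vc=[6,18]
#11 0x66→b6/s2 VC-HIT; vc=[10,18]

OUTCOME = VC-HIT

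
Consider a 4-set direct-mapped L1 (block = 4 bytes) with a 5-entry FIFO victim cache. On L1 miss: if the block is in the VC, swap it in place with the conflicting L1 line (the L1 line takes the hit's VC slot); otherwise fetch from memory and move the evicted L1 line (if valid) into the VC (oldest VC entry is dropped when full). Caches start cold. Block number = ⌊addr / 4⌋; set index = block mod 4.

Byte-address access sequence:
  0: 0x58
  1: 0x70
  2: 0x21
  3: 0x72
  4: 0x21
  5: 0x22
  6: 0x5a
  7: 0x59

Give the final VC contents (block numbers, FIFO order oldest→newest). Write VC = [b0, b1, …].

VC = [28]

  [0] addr=0x58 blk=22 s=2: MISS | VC []
  [1] addr=0x70 blk=28 s=0: MISS | VC []
  [2] addr=0x21 blk=8 s=0: MISS | VC [28]
  [3] addr=0x72 blk=28 s=0: VC-HIT | VC [8]
  [4] addr=0x21 blk=8 s=0: VC-HIT | VC [28]
  [5] addr=0x22 blk=8 s=0: L1-HIT | VC [28]
  [6] addr=0x5a blk=22 s=2: L1-HIT | VC [28]
  [7] addr=0x59 blk=22 s=2: L1-HIT | VC [28]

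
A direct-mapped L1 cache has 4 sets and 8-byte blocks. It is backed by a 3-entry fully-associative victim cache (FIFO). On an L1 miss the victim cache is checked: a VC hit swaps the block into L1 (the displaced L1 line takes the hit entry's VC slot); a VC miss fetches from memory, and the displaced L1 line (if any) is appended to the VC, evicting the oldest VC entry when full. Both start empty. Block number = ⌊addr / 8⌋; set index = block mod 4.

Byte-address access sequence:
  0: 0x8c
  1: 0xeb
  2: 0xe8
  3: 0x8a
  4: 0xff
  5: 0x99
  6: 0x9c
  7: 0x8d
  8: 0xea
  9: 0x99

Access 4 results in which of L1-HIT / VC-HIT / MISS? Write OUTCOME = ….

OUTCOME = MISS

0: 0x8c (blk 17, set 1) → MISS  vc=[]
1: 0xeb (blk 29, set 1) → MISS  vc=[17]
2: 0xe8 (blk 29, set 1) → L1-HIT  vc=[17]
3: 0x8a (blk 17, set 1) → VC-HIT  vc=[29]
4: 0xff (blk 31, set 3) → MISS  vc=[29]
5: 0x99 (blk 19, set 3) → MISS  vc=[29, 31]
6: 0x9c (blk 19, set 3) → L1-HIT  vc=[29, 31]
7: 0x8d (blk 17, set 1) → L1-HIT  vc=[29, 31]
8: 0xea (blk 29, set 1) → VC-HIT  vc=[17, 31]
9: 0x99 (blk 19, set 3) → L1-HIT  vc=[17, 31]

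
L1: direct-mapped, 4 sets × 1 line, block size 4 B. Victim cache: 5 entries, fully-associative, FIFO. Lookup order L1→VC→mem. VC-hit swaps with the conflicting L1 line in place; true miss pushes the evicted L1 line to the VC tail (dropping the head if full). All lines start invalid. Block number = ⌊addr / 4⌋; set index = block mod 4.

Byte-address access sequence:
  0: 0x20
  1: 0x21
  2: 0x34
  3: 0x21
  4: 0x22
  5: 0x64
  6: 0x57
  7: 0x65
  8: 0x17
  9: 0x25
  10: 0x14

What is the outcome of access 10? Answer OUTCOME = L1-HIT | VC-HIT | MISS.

#0 0x20→b8/s0 MISS; vc=[]
#1 0x21→b8/s0 L1-HIT; vc=[]
#2 0x34→b13/s1 MISS; vc=[]
#3 0x21→b8/s0 L1-HIT; vc=[]
#4 0x22→b8/s0 L1-HIT; vc=[]
#5 0x64→b25/s1 MISS; vc=[13]
#6 0x57→b21/s1 MISS; vc=[13,25]
#7 0x65→b25/s1 VC-HIT; vc=[13,21]
#8 0x17→b5/s1 MISS; vc=[13,21,25]
#9 0x25→b9/s1 MISS; vc=[13,21,25,5]
#10 0x14→b5/s1 VC-HIT; vc=[13,21,25,9]

OUTCOME = VC-HIT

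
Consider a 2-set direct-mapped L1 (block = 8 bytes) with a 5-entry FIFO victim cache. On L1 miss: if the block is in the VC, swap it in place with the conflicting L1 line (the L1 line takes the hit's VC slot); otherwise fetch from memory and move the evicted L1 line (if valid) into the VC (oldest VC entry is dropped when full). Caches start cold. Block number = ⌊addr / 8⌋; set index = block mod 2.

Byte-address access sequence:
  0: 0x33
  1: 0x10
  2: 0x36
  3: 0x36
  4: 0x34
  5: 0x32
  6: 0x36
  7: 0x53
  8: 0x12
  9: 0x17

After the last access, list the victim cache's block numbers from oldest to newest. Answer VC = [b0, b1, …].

VC = [10, 6]

#0 0x33→b6/s0 MISS; vc=[]
#1 0x10→b2/s0 MISS; vc=[6]
#2 0x36→b6/s0 VC-HIT; vc=[2]
#3 0x36→b6/s0 L1-HIT; vc=[2]
#4 0x34→b6/s0 L1-HIT; vc=[2]
#5 0x32→b6/s0 L1-HIT; vc=[2]
#6 0x36→b6/s0 L1-HIT; vc=[2]
#7 0x53→b10/s0 MISS; vc=[2,6]
#8 0x12→b2/s0 VC-HIT; vc=[10,6]
#9 0x17→b2/s0 L1-HIT; vc=[10,6]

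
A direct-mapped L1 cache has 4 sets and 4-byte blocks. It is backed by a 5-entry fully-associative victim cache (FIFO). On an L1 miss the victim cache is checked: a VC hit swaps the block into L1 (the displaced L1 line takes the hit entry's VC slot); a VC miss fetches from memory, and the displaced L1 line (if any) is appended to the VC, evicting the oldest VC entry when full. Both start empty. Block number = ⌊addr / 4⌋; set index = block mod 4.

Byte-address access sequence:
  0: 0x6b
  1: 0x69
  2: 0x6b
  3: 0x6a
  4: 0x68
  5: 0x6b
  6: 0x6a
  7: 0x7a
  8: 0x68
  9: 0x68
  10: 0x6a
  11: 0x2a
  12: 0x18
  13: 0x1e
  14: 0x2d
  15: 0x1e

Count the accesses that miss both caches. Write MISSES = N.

0: 0x6b (blk 26, set 2) → MISS  vc=[]
1: 0x69 (blk 26, set 2) → L1-HIT  vc=[]
2: 0x6b (blk 26, set 2) → L1-HIT  vc=[]
3: 0x6a (blk 26, set 2) → L1-HIT  vc=[]
4: 0x68 (blk 26, set 2) → L1-HIT  vc=[]
5: 0x6b (blk 26, set 2) → L1-HIT  vc=[]
6: 0x6a (blk 26, set 2) → L1-HIT  vc=[]
7: 0x7a (blk 30, set 2) → MISS  vc=[26]
8: 0x68 (blk 26, set 2) → VC-HIT  vc=[30]
9: 0x68 (blk 26, set 2) → L1-HIT  vc=[30]
10: 0x6a (blk 26, set 2) → L1-HIT  vc=[30]
11: 0x2a (blk 10, set 2) → MISS  vc=[30, 26]
12: 0x18 (blk 6, set 2) → MISS  vc=[30, 26, 10]
13: 0x1e (blk 7, set 3) → MISS  vc=[30, 26, 10]
14: 0x2d (blk 11, set 3) → MISS  vc=[30, 26, 10, 7]
15: 0x1e (blk 7, set 3) → VC-HIT  vc=[30, 26, 10, 11]

MISSES = 6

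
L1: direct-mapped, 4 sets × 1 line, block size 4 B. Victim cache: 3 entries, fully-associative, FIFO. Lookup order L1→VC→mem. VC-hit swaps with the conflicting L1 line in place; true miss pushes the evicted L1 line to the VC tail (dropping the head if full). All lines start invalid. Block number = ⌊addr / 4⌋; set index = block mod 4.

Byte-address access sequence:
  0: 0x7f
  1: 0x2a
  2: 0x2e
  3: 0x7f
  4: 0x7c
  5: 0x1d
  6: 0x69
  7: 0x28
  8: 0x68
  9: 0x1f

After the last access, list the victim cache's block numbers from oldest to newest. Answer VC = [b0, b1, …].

#0 0x7f→b31/s3 MISS; vc=[]
#1 0x2a→b10/s2 MISS; vc=[]
#2 0x2e→b11/s3 MISS; vc=[31]
#3 0x7f→b31/s3 VC-HIT; vc=[11]
#4 0x7c→b31/s3 L1-HIT; vc=[11]
#5 0x1d→b7/s3 MISS; vc=[11,31]
#6 0x69→b26/s2 MISS; vc=[11,31,10]
#7 0x28→b10/s2 VC-HIT; vc=[11,31,26]
#8 0x68→b26/s2 VC-HIT; vc=[11,31,10]
#9 0x1f→b7/s3 L1-HIT; vc=[11,31,10]

VC = [11, 31, 10]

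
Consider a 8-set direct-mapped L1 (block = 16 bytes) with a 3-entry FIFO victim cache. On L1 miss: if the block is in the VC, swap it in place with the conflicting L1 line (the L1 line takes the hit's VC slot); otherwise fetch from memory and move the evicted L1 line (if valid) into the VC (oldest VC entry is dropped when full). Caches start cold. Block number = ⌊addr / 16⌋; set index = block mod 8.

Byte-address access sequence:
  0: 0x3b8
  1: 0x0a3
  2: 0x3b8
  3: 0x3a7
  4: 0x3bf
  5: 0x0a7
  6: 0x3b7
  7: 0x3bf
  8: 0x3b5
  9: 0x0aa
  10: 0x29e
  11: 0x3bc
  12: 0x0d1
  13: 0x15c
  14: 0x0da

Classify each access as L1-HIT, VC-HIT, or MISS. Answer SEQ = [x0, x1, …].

0: 0x3b8 (blk 59, set 3) → MISS  vc=[]
1: 0xa3 (blk 10, set 2) → MISS  vc=[]
2: 0x3b8 (blk 59, set 3) → L1-HIT  vc=[]
3: 0x3a7 (blk 58, set 2) → MISS  vc=[10]
4: 0x3bf (blk 59, set 3) → L1-HIT  vc=[10]
5: 0xa7 (blk 10, set 2) → VC-HIT  vc=[58]
6: 0x3b7 (blk 59, set 3) → L1-HIT  vc=[58]
7: 0x3bf (blk 59, set 3) → L1-HIT  vc=[58]
8: 0x3b5 (blk 59, set 3) → L1-HIT  vc=[58]
9: 0xaa (blk 10, set 2) → L1-HIT  vc=[58]
10: 0x29e (blk 41, set 1) → MISS  vc=[58]
11: 0x3bc (blk 59, set 3) → L1-HIT  vc=[58]
12: 0xd1 (blk 13, set 5) → MISS  vc=[58]
13: 0x15c (blk 21, set 5) → MISS  vc=[58, 13]
14: 0xda (blk 13, set 5) → VC-HIT  vc=[58, 21]

SEQ = [MISS, MISS, L1-HIT, MISS, L1-HIT, VC-HIT, L1-HIT, L1-HIT, L1-HIT, L1-HIT, MISS, L1-HIT, MISS, MISS, VC-HIT]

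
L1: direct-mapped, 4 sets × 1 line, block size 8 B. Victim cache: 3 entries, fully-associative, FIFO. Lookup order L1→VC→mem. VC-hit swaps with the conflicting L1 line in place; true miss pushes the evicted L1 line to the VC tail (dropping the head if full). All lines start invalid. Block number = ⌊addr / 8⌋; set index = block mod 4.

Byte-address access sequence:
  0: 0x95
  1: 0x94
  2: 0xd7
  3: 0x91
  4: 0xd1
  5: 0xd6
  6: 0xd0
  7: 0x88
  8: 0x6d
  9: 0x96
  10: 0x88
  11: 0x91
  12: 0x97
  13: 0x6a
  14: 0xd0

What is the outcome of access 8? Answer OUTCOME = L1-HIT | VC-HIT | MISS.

  [0] addr=0x95 blk=18 s=2: MISS | VC []
  [1] addr=0x94 blk=18 s=2: L1-HIT | VC []
  [2] addr=0xd7 blk=26 s=2: MISS | VC [18]
  [3] addr=0x91 blk=18 s=2: VC-HIT | VC [26]
  [4] addr=0xd1 blk=26 s=2: VC-HIT | VC [18]
  [5] addr=0xd6 blk=26 s=2: L1-HIT | VC [18]
  [6] addr=0xd0 blk=26 s=2: L1-HIT | VC [18]
  [7] addr=0x88 blk=17 s=1: MISS | VC [18]
  [8] addr=0x6d blk=13 s=1: MISS | VC [18, 17]
  [9] addr=0x96 blk=18 s=2: VC-HIT | VC [26, 17]
  [10] addr=0x88 blk=17 s=1: VC-HIT | VC [26, 13]
  [11] addr=0x91 blk=18 s=2: L1-HIT | VC [26, 13]
  [12] addr=0x97 blk=18 s=2: L1-HIT | VC [26, 13]
  [13] addr=0x6a blk=13 s=1: VC-HIT | VC [26, 17]
  [14] addr=0xd0 blk=26 s=2: VC-HIT | VC [18, 17]

OUTCOME = MISS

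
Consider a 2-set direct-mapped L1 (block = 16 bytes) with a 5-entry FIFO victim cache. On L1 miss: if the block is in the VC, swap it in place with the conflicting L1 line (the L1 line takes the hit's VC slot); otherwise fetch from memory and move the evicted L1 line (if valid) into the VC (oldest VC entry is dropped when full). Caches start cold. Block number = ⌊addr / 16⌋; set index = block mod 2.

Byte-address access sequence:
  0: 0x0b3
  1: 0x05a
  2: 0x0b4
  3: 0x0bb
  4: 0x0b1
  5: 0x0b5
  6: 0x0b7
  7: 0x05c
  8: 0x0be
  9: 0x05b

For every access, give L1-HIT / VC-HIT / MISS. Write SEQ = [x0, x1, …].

SEQ = [MISS, MISS, VC-HIT, L1-HIT, L1-HIT, L1-HIT, L1-HIT, VC-HIT, VC-HIT, VC-HIT]

#0 0xb3→b11/s1 MISS; vc=[]
#1 0x5a→b5/s1 MISS; vc=[11]
#2 0xb4→b11/s1 VC-HIT; vc=[5]
#3 0xbb→b11/s1 L1-HIT; vc=[5]
#4 0xb1→b11/s1 L1-HIT; vc=[5]
#5 0xb5→b11/s1 L1-HIT; vc=[5]
#6 0xb7→b11/s1 L1-HIT; vc=[5]
#7 0x5c→b5/s1 VC-HIT; vc=[11]
#8 0xbe→b11/s1 VC-HIT; vc=[5]
#9 0x5b→b5/s1 VC-HIT; vc=[11]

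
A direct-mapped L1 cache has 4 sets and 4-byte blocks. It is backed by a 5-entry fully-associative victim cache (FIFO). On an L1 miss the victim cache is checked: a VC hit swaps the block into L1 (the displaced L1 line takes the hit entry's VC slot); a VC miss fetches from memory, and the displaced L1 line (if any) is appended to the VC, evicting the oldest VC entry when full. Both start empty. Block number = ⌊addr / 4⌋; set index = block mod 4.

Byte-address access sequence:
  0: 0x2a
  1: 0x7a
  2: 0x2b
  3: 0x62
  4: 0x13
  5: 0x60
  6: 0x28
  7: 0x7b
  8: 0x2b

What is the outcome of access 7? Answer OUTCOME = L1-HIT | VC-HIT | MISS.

OUTCOME = VC-HIT

  [0] addr=0x2a blk=10 s=2: MISS | VC []
  [1] addr=0x7a blk=30 s=2: MISS | VC [10]
  [2] addr=0x2b blk=10 s=2: VC-HIT | VC [30]
  [3] addr=0x62 blk=24 s=0: MISS | VC [30]
  [4] addr=0x13 blk=4 s=0: MISS | VC [30, 24]
  [5] addr=0x60 blk=24 s=0: VC-HIT | VC [30, 4]
  [6] addr=0x28 blk=10 s=2: L1-HIT | VC [30, 4]
  [7] addr=0x7b blk=30 s=2: VC-HIT | VC [10, 4]
  [8] addr=0x2b blk=10 s=2: VC-HIT | VC [30, 4]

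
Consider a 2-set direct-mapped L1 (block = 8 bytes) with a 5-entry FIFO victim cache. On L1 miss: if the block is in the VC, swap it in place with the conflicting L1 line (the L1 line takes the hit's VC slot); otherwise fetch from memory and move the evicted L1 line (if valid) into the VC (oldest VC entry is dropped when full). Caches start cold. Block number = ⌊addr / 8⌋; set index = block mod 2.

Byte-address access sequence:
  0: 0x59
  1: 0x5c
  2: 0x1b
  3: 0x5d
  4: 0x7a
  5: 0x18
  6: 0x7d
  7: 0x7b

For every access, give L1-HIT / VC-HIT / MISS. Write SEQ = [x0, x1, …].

SEQ = [MISS, L1-HIT, MISS, VC-HIT, MISS, VC-HIT, VC-HIT, L1-HIT]

  [0] addr=0x59 blk=11 s=1: MISS | VC []
  [1] addr=0x5c blk=11 s=1: L1-HIT | VC []
  [2] addr=0x1b blk=3 s=1: MISS | VC [11]
  [3] addr=0x5d blk=11 s=1: VC-HIT | VC [3]
  [4] addr=0x7a blk=15 s=1: MISS | VC [3, 11]
  [5] addr=0x18 blk=3 s=1: VC-HIT | VC [15, 11]
  [6] addr=0x7d blk=15 s=1: VC-HIT | VC [3, 11]
  [7] addr=0x7b blk=15 s=1: L1-HIT | VC [3, 11]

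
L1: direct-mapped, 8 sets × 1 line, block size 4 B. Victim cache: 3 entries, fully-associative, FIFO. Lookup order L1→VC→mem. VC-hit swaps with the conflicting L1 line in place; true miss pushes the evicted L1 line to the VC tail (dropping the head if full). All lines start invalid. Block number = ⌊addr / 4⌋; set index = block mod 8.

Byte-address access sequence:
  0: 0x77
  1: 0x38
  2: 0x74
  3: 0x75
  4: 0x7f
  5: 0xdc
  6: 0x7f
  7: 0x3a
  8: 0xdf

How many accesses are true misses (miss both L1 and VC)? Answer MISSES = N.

#0 0x77→b29/s5 MISS; vc=[]
#1 0x38→b14/s6 MISS; vc=[]
#2 0x74→b29/s5 L1-HIT; vc=[]
#3 0x75→b29/s5 L1-HIT; vc=[]
#4 0x7f→b31/s7 MISS; vc=[]
#5 0xdc→b55/s7 MISS; vc=[31]
#6 0x7f→b31/s7 VC-HIT; vc=[55]
#7 0x3a→b14/s6 L1-HIT; vc=[55]
#8 0xdf→b55/s7 VC-HIT; vc=[31]

MISSES = 4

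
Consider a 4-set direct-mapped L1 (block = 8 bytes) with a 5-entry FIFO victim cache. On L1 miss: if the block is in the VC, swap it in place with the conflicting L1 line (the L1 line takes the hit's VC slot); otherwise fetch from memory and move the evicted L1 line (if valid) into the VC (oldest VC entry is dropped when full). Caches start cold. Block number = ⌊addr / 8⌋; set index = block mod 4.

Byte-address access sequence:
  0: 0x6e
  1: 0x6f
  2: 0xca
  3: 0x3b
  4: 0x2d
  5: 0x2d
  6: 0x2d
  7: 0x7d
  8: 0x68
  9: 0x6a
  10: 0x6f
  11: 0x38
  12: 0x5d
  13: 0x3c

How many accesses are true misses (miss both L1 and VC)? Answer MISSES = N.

MISSES = 6

0: 0x6e (blk 13, set 1) → MISS  vc=[]
1: 0x6f (blk 13, set 1) → L1-HIT  vc=[]
2: 0xca (blk 25, set 1) → MISS  vc=[13]
3: 0x3b (blk 7, set 3) → MISS  vc=[13]
4: 0x2d (blk 5, set 1) → MISS  vc=[13, 25]
5: 0x2d (blk 5, set 1) → L1-HIT  vc=[13, 25]
6: 0x2d (blk 5, set 1) → L1-HIT  vc=[13, 25]
7: 0x7d (blk 15, set 3) → MISS  vc=[13, 25, 7]
8: 0x68 (blk 13, set 1) → VC-HIT  vc=[5, 25, 7]
9: 0x6a (blk 13, set 1) → L1-HIT  vc=[5, 25, 7]
10: 0x6f (blk 13, set 1) → L1-HIT  vc=[5, 25, 7]
11: 0x38 (blk 7, set 3) → VC-HIT  vc=[5, 25, 15]
12: 0x5d (blk 11, set 3) → MISS  vc=[5, 25, 15, 7]
13: 0x3c (blk 7, set 3) → VC-HIT  vc=[5, 25, 15, 11]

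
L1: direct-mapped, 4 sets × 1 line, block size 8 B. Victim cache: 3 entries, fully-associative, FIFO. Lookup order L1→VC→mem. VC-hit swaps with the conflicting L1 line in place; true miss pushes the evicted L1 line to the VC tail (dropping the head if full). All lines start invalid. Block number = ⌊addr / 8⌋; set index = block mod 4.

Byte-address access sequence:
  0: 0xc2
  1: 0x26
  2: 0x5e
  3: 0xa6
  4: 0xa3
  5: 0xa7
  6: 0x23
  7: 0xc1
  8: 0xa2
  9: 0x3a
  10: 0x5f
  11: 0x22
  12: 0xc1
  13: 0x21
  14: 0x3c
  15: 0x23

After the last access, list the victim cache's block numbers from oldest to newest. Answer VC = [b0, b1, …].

  [0] addr=0xc2 blk=24 s=0: MISS | VC []
  [1] addr=0x26 blk=4 s=0: MISS | VC [24]
  [2] addr=0x5e blk=11 s=3: MISS | VC [24]
  [3] addr=0xa6 blk=20 s=0: MISS | VC [24, 4]
  [4] addr=0xa3 blk=20 s=0: L1-HIT | VC [24, 4]
  [5] addr=0xa7 blk=20 s=0: L1-HIT | VC [24, 4]
  [6] addr=0x23 blk=4 s=0: VC-HIT | VC [24, 20]
  [7] addr=0xc1 blk=24 s=0: VC-HIT | VC [4, 20]
  [8] addr=0xa2 blk=20 s=0: VC-HIT | VC [4, 24]
  [9] addr=0x3a blk=7 s=3: MISS | VC [4, 24, 11]
  [10] addr=0x5f blk=11 s=3: VC-HIT | VC [4, 24, 7]
  [11] addr=0x22 blk=4 s=0: VC-HIT | VC [20, 24, 7]
  [12] addr=0xc1 blk=24 s=0: VC-HIT | VC [20, 4, 7]
  [13] addr=0x21 blk=4 s=0: VC-HIT | VC [20, 24, 7]
  [14] addr=0x3c blk=7 s=3: VC-HIT | VC [20, 24, 11]
  [15] addr=0x23 blk=4 s=0: L1-HIT | VC [20, 24, 11]

VC = [20, 24, 11]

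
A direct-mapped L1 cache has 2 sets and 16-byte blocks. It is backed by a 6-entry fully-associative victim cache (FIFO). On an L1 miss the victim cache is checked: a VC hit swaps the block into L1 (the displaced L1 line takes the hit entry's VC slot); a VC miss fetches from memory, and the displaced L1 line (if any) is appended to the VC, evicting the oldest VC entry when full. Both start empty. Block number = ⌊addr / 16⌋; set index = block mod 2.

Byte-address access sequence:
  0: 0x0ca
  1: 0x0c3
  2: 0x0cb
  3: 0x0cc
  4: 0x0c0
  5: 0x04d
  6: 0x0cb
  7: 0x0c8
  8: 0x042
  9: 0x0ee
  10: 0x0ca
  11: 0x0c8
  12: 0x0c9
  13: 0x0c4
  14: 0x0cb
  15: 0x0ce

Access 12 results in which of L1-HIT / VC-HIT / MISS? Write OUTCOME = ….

OUTCOME = L1-HIT

0: 0xca (blk 12, set 0) → MISS  vc=[]
1: 0xc3 (blk 12, set 0) → L1-HIT  vc=[]
2: 0xcb (blk 12, set 0) → L1-HIT  vc=[]
3: 0xcc (blk 12, set 0) → L1-HIT  vc=[]
4: 0xc0 (blk 12, set 0) → L1-HIT  vc=[]
5: 0x4d (blk 4, set 0) → MISS  vc=[12]
6: 0xcb (blk 12, set 0) → VC-HIT  vc=[4]
7: 0xc8 (blk 12, set 0) → L1-HIT  vc=[4]
8: 0x42 (blk 4, set 0) → VC-HIT  vc=[12]
9: 0xee (blk 14, set 0) → MISS  vc=[12, 4]
10: 0xca (blk 12, set 0) → VC-HIT  vc=[14, 4]
11: 0xc8 (blk 12, set 0) → L1-HIT  vc=[14, 4]
12: 0xc9 (blk 12, set 0) → L1-HIT  vc=[14, 4]
13: 0xc4 (blk 12, set 0) → L1-HIT  vc=[14, 4]
14: 0xcb (blk 12, set 0) → L1-HIT  vc=[14, 4]
15: 0xce (blk 12, set 0) → L1-HIT  vc=[14, 4]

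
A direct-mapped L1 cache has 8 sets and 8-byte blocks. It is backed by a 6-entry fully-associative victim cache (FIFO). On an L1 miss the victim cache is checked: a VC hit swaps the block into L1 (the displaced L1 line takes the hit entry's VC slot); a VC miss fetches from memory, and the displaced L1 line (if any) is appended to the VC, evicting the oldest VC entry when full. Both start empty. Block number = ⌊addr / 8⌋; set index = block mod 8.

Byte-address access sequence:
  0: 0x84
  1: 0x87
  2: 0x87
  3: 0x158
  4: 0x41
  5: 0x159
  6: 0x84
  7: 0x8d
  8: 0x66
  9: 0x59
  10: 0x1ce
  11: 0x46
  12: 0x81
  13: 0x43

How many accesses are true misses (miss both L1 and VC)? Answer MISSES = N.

#0 0x84→b16/s0 MISS; vc=[]
#1 0x87→b16/s0 L1-HIT; vc=[]
#2 0x87→b16/s0 L1-HIT; vc=[]
#3 0x158→b43/s3 MISS; vc=[]
#4 0x41→b8/s0 MISS; vc=[16]
#5 0x159→b43/s3 L1-HIT; vc=[16]
#6 0x84→b16/s0 VC-HIT; vc=[8]
#7 0x8d→b17/s1 MISS; vc=[8]
#8 0x66→b12/s4 MISS; vc=[8]
#9 0x59→b11/s3 MISS; vc=[8,43]
#10 0x1ce→b57/s1 MISS; vc=[8,43,17]
#11 0x46→b8/s0 VC-HIT; vc=[16,43,17]
#12 0x81→b16/s0 VC-HIT; vc=[8,43,17]
#13 0x43→b8/s0 VC-HIT; vc=[16,43,17]

MISSES = 7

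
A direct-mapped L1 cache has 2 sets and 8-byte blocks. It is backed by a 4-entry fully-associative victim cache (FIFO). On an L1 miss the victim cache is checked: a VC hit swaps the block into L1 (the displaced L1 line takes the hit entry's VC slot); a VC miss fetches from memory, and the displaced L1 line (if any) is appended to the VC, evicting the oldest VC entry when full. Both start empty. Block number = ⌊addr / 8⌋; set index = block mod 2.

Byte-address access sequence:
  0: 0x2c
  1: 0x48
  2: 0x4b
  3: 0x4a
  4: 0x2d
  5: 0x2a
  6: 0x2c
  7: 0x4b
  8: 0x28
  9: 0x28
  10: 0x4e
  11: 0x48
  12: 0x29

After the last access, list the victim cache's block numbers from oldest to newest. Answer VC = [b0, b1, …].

VC = [9]

  [0] addr=0x2c blk=5 s=1: MISS | VC []
  [1] addr=0x48 blk=9 s=1: MISS | VC [5]
  [2] addr=0x4b blk=9 s=1: L1-HIT | VC [5]
  [3] addr=0x4a blk=9 s=1: L1-HIT | VC [5]
  [4] addr=0x2d blk=5 s=1: VC-HIT | VC [9]
  [5] addr=0x2a blk=5 s=1: L1-HIT | VC [9]
  [6] addr=0x2c blk=5 s=1: L1-HIT | VC [9]
  [7] addr=0x4b blk=9 s=1: VC-HIT | VC [5]
  [8] addr=0x28 blk=5 s=1: VC-HIT | VC [9]
  [9] addr=0x28 blk=5 s=1: L1-HIT | VC [9]
  [10] addr=0x4e blk=9 s=1: VC-HIT | VC [5]
  [11] addr=0x48 blk=9 s=1: L1-HIT | VC [5]
  [12] addr=0x29 blk=5 s=1: VC-HIT | VC [9]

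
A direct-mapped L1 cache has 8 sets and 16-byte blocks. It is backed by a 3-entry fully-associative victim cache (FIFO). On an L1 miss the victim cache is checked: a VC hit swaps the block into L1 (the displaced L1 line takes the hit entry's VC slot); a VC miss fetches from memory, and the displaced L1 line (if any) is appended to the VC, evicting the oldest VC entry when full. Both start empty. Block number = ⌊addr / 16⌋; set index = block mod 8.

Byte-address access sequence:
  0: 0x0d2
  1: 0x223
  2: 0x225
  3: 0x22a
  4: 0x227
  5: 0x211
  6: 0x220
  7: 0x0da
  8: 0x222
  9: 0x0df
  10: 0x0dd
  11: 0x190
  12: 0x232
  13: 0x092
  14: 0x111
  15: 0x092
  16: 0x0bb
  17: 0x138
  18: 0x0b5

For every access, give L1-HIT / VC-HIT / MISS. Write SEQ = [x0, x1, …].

SEQ = [MISS, MISS, L1-HIT, L1-HIT, L1-HIT, MISS, L1-HIT, L1-HIT, L1-HIT, L1-HIT, L1-HIT, MISS, MISS, MISS, MISS, VC-HIT, MISS, MISS, VC-HIT]

#0 0xd2→b13/s5 MISS; vc=[]
#1 0x223→b34/s2 MISS; vc=[]
#2 0x225→b34/s2 L1-HIT; vc=[]
#3 0x22a→b34/s2 L1-HIT; vc=[]
#4 0x227→b34/s2 L1-HIT; vc=[]
#5 0x211→b33/s1 MISS; vc=[]
#6 0x220→b34/s2 L1-HIT; vc=[]
#7 0xda→b13/s5 L1-HIT; vc=[]
#8 0x222→b34/s2 L1-HIT; vc=[]
#9 0xdf→b13/s5 L1-HIT; vc=[]
#10 0xdd→b13/s5 L1-HIT; vc=[]
#11 0x190→b25/s1 MISS; vc=[33]
#12 0x232→b35/s3 MISS; vc=[33]
#13 0x92→b9/s1 MISS; vc=[33,25]
#14 0x111→b17/s1 MISS; vc=[33,25,9]
#15 0x92→b9/s1 VC-HIT; vc=[33,25,17]
#16 0xbb→b11/s3 MISS; vc=[25,17,35]
#17 0x138→b19/s3 MISS; vc=[17,35,11]
#18 0xb5→b11/s3 VC-HIT; vc=[17,35,19]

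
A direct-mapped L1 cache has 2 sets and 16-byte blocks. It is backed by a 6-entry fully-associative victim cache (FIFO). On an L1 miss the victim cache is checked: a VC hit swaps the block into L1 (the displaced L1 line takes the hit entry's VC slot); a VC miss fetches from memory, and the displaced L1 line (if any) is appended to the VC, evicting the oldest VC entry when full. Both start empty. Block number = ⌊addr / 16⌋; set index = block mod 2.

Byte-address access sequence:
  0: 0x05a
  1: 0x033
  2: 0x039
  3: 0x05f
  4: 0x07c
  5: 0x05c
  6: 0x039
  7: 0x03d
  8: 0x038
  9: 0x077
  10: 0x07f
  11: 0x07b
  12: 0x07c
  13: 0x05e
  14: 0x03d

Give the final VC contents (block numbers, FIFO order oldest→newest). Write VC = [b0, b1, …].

VC = [7, 5]

  [0] addr=0x5a blk=5 s=1: MISS | VC []
  [1] addr=0x33 blk=3 s=1: MISS | VC [5]
  [2] addr=0x39 blk=3 s=1: L1-HIT | VC [5]
  [3] addr=0x5f blk=5 s=1: VC-HIT | VC [3]
  [4] addr=0x7c blk=7 s=1: MISS | VC [3, 5]
  [5] addr=0x5c blk=5 s=1: VC-HIT | VC [3, 7]
  [6] addr=0x39 blk=3 s=1: VC-HIT | VC [5, 7]
  [7] addr=0x3d blk=3 s=1: L1-HIT | VC [5, 7]
  [8] addr=0x38 blk=3 s=1: L1-HIT | VC [5, 7]
  [9] addr=0x77 blk=7 s=1: VC-HIT | VC [5, 3]
  [10] addr=0x7f blk=7 s=1: L1-HIT | VC [5, 3]
  [11] addr=0x7b blk=7 s=1: L1-HIT | VC [5, 3]
  [12] addr=0x7c blk=7 s=1: L1-HIT | VC [5, 3]
  [13] addr=0x5e blk=5 s=1: VC-HIT | VC [7, 3]
  [14] addr=0x3d blk=3 s=1: VC-HIT | VC [7, 5]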